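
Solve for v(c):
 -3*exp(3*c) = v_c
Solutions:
 v(c) = C1 - exp(3*c)


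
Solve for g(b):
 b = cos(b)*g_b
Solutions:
 g(b) = C1 + Integral(b/cos(b), b)


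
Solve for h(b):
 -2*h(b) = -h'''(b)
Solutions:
 h(b) = C3*exp(2^(1/3)*b) + (C1*sin(2^(1/3)*sqrt(3)*b/2) + C2*cos(2^(1/3)*sqrt(3)*b/2))*exp(-2^(1/3)*b/2)


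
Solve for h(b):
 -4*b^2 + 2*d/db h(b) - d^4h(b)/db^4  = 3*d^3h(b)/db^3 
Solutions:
 h(b) = C1 + 2*b^3/3 + 6*b + (C2 + C3*exp(-sqrt(3)*b) + C4*exp(sqrt(3)*b))*exp(-b)


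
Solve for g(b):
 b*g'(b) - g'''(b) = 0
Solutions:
 g(b) = C1 + Integral(C2*airyai(b) + C3*airybi(b), b)


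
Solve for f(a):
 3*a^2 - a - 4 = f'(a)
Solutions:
 f(a) = C1 + a^3 - a^2/2 - 4*a


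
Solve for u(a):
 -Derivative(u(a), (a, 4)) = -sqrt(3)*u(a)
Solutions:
 u(a) = C1*exp(-3^(1/8)*a) + C2*exp(3^(1/8)*a) + C3*sin(3^(1/8)*a) + C4*cos(3^(1/8)*a)


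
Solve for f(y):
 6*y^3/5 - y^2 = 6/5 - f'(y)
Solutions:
 f(y) = C1 - 3*y^4/10 + y^3/3 + 6*y/5


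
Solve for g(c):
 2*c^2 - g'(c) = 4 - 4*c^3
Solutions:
 g(c) = C1 + c^4 + 2*c^3/3 - 4*c


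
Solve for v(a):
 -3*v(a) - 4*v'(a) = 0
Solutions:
 v(a) = C1*exp(-3*a/4)


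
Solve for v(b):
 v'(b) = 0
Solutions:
 v(b) = C1


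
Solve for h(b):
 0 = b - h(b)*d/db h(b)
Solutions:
 h(b) = -sqrt(C1 + b^2)
 h(b) = sqrt(C1 + b^2)


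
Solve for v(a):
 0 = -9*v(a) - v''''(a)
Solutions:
 v(a) = (C1*sin(sqrt(6)*a/2) + C2*cos(sqrt(6)*a/2))*exp(-sqrt(6)*a/2) + (C3*sin(sqrt(6)*a/2) + C4*cos(sqrt(6)*a/2))*exp(sqrt(6)*a/2)


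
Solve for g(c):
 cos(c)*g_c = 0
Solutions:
 g(c) = C1


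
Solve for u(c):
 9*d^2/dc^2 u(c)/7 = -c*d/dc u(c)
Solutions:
 u(c) = C1 + C2*erf(sqrt(14)*c/6)


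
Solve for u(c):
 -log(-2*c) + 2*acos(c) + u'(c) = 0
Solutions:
 u(c) = C1 + c*log(-c) - 2*c*acos(c) - c + c*log(2) + 2*sqrt(1 - c^2)


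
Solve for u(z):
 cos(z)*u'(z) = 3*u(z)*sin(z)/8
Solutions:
 u(z) = C1/cos(z)^(3/8)


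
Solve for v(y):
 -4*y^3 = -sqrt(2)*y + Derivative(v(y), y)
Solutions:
 v(y) = C1 - y^4 + sqrt(2)*y^2/2


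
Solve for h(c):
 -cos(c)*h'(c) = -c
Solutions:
 h(c) = C1 + Integral(c/cos(c), c)


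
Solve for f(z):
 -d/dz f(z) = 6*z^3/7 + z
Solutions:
 f(z) = C1 - 3*z^4/14 - z^2/2


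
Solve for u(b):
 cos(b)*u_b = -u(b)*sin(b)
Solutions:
 u(b) = C1*cos(b)


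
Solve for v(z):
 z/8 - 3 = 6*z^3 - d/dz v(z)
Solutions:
 v(z) = C1 + 3*z^4/2 - z^2/16 + 3*z


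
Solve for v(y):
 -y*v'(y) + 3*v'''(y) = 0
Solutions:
 v(y) = C1 + Integral(C2*airyai(3^(2/3)*y/3) + C3*airybi(3^(2/3)*y/3), y)


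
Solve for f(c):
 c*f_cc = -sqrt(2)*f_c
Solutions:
 f(c) = C1 + C2*c^(1 - sqrt(2))


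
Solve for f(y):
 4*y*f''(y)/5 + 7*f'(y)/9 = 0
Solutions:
 f(y) = C1 + C2*y^(1/36)


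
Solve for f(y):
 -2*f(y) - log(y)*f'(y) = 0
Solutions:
 f(y) = C1*exp(-2*li(y))


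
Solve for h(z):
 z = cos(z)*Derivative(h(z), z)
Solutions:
 h(z) = C1 + Integral(z/cos(z), z)


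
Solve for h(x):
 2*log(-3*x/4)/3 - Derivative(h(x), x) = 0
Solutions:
 h(x) = C1 + 2*x*log(-x)/3 + 2*x*(-2*log(2) - 1 + log(3))/3


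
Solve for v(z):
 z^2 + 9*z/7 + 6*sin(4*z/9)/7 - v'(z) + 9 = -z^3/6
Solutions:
 v(z) = C1 + z^4/24 + z^3/3 + 9*z^2/14 + 9*z - 27*cos(4*z/9)/14


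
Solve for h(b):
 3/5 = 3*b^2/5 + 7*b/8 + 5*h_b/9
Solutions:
 h(b) = C1 - 9*b^3/25 - 63*b^2/80 + 27*b/25


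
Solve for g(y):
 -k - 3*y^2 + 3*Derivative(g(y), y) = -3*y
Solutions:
 g(y) = C1 + k*y/3 + y^3/3 - y^2/2


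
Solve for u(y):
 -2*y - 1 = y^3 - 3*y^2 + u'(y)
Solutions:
 u(y) = C1 - y^4/4 + y^3 - y^2 - y


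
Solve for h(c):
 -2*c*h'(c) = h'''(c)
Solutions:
 h(c) = C1 + Integral(C2*airyai(-2^(1/3)*c) + C3*airybi(-2^(1/3)*c), c)


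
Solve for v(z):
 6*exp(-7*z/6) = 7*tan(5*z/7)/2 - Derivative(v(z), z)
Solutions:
 v(z) = C1 + 49*log(tan(5*z/7)^2 + 1)/20 + 36*exp(-7*z/6)/7


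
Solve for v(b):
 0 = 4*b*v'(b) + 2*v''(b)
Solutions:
 v(b) = C1 + C2*erf(b)


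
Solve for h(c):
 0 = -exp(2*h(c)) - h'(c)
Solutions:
 h(c) = log(-sqrt(-1/(C1 - c))) - log(2)/2
 h(c) = log(-1/(C1 - c))/2 - log(2)/2


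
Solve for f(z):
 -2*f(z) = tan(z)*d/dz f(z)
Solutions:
 f(z) = C1/sin(z)^2


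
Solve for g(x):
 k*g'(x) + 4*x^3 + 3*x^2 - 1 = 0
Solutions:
 g(x) = C1 - x^4/k - x^3/k + x/k


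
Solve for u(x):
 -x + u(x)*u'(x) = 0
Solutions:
 u(x) = -sqrt(C1 + x^2)
 u(x) = sqrt(C1 + x^2)


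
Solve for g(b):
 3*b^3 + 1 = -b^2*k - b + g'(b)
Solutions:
 g(b) = C1 + 3*b^4/4 + b^3*k/3 + b^2/2 + b


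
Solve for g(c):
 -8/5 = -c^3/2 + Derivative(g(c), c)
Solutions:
 g(c) = C1 + c^4/8 - 8*c/5


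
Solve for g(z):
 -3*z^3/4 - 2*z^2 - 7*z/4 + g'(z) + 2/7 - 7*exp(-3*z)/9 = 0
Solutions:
 g(z) = C1 + 3*z^4/16 + 2*z^3/3 + 7*z^2/8 - 2*z/7 - 7*exp(-3*z)/27


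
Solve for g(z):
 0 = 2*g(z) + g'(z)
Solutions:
 g(z) = C1*exp(-2*z)


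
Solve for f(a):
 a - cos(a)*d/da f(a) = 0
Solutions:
 f(a) = C1 + Integral(a/cos(a), a)


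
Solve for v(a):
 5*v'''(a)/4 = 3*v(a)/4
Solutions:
 v(a) = C3*exp(3^(1/3)*5^(2/3)*a/5) + (C1*sin(3^(5/6)*5^(2/3)*a/10) + C2*cos(3^(5/6)*5^(2/3)*a/10))*exp(-3^(1/3)*5^(2/3)*a/10)


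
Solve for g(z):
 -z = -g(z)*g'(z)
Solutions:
 g(z) = -sqrt(C1 + z^2)
 g(z) = sqrt(C1 + z^2)


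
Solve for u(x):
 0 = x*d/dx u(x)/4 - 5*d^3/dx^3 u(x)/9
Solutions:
 u(x) = C1 + Integral(C2*airyai(3^(2/3)*50^(1/3)*x/10) + C3*airybi(3^(2/3)*50^(1/3)*x/10), x)


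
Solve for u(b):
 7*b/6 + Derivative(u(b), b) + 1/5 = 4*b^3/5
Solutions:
 u(b) = C1 + b^4/5 - 7*b^2/12 - b/5


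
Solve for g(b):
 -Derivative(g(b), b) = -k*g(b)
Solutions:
 g(b) = C1*exp(b*k)


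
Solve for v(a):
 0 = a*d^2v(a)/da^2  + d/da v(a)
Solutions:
 v(a) = C1 + C2*log(a)


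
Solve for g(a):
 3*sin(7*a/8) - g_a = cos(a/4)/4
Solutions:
 g(a) = C1 - sin(a/4) - 24*cos(7*a/8)/7


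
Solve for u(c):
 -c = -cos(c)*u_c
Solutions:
 u(c) = C1 + Integral(c/cos(c), c)


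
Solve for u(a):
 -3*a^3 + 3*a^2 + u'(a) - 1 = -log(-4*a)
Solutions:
 u(a) = C1 + 3*a^4/4 - a^3 - a*log(-a) + 2*a*(1 - log(2))


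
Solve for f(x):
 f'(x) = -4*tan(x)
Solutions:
 f(x) = C1 + 4*log(cos(x))


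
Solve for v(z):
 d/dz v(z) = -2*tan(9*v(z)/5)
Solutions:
 v(z) = -5*asin(C1*exp(-18*z/5))/9 + 5*pi/9
 v(z) = 5*asin(C1*exp(-18*z/5))/9


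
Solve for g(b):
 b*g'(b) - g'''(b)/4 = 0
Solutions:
 g(b) = C1 + Integral(C2*airyai(2^(2/3)*b) + C3*airybi(2^(2/3)*b), b)


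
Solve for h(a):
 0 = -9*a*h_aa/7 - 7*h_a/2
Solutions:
 h(a) = C1 + C2/a^(31/18)


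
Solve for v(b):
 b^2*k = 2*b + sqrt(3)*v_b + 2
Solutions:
 v(b) = C1 + sqrt(3)*b^3*k/9 - sqrt(3)*b^2/3 - 2*sqrt(3)*b/3


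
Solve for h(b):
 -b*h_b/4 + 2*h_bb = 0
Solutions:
 h(b) = C1 + C2*erfi(b/4)


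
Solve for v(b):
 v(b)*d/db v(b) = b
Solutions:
 v(b) = -sqrt(C1 + b^2)
 v(b) = sqrt(C1 + b^2)


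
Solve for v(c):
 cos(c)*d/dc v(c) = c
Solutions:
 v(c) = C1 + Integral(c/cos(c), c)


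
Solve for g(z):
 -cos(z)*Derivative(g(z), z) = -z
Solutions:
 g(z) = C1 + Integral(z/cos(z), z)


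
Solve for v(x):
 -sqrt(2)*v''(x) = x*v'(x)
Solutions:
 v(x) = C1 + C2*erf(2^(1/4)*x/2)


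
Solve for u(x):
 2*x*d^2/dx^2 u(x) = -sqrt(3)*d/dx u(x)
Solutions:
 u(x) = C1 + C2*x^(1 - sqrt(3)/2)


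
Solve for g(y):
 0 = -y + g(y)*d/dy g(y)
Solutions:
 g(y) = -sqrt(C1 + y^2)
 g(y) = sqrt(C1 + y^2)


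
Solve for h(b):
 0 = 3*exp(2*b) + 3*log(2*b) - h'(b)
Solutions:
 h(b) = C1 + 3*b*log(b) + 3*b*(-1 + log(2)) + 3*exp(2*b)/2


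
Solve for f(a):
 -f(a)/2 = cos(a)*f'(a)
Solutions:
 f(a) = C1*(sin(a) - 1)^(1/4)/(sin(a) + 1)^(1/4)


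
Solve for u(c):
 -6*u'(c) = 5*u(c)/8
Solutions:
 u(c) = C1*exp(-5*c/48)


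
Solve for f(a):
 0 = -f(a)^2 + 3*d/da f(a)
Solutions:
 f(a) = -3/(C1 + a)


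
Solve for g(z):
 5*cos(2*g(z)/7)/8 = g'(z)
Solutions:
 -5*z/8 - 7*log(sin(2*g(z)/7) - 1)/4 + 7*log(sin(2*g(z)/7) + 1)/4 = C1


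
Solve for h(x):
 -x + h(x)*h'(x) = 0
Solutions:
 h(x) = -sqrt(C1 + x^2)
 h(x) = sqrt(C1 + x^2)


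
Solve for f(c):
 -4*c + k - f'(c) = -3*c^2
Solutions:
 f(c) = C1 + c^3 - 2*c^2 + c*k


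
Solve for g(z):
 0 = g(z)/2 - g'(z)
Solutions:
 g(z) = C1*exp(z/2)


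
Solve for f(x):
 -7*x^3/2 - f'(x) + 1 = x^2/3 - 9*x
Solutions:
 f(x) = C1 - 7*x^4/8 - x^3/9 + 9*x^2/2 + x


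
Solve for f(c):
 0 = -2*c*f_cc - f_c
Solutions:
 f(c) = C1 + C2*sqrt(c)


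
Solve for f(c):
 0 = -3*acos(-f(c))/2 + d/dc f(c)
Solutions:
 Integral(1/acos(-_y), (_y, f(c))) = C1 + 3*c/2


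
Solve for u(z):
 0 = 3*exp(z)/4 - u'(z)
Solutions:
 u(z) = C1 + 3*exp(z)/4


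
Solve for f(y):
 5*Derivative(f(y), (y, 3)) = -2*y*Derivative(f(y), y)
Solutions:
 f(y) = C1 + Integral(C2*airyai(-2^(1/3)*5^(2/3)*y/5) + C3*airybi(-2^(1/3)*5^(2/3)*y/5), y)


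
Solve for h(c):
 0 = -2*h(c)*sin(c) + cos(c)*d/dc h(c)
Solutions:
 h(c) = C1/cos(c)^2


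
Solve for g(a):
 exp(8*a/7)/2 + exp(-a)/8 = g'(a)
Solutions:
 g(a) = C1 + 7*exp(8*a/7)/16 - exp(-a)/8


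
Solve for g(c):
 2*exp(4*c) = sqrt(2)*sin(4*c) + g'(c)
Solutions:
 g(c) = C1 + exp(4*c)/2 + sqrt(2)*cos(4*c)/4


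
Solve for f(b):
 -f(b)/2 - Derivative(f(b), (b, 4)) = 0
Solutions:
 f(b) = (C1*sin(2^(1/4)*b/2) + C2*cos(2^(1/4)*b/2))*exp(-2^(1/4)*b/2) + (C3*sin(2^(1/4)*b/2) + C4*cos(2^(1/4)*b/2))*exp(2^(1/4)*b/2)


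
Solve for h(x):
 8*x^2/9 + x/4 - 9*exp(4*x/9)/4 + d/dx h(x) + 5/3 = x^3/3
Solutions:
 h(x) = C1 + x^4/12 - 8*x^3/27 - x^2/8 - 5*x/3 + 81*exp(4*x/9)/16


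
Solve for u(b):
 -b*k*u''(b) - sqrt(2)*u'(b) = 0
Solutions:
 u(b) = C1 + b^(((re(k) - sqrt(2))*re(k) + im(k)^2)/(re(k)^2 + im(k)^2))*(C2*sin(sqrt(2)*log(b)*Abs(im(k))/(re(k)^2 + im(k)^2)) + C3*cos(sqrt(2)*log(b)*im(k)/(re(k)^2 + im(k)^2)))


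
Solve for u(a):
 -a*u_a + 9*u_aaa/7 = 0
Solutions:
 u(a) = C1 + Integral(C2*airyai(21^(1/3)*a/3) + C3*airybi(21^(1/3)*a/3), a)


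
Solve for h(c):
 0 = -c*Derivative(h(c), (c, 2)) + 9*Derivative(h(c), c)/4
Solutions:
 h(c) = C1 + C2*c^(13/4)


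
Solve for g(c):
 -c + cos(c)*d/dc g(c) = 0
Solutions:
 g(c) = C1 + Integral(c/cos(c), c)


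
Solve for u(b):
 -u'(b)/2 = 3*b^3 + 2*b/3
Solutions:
 u(b) = C1 - 3*b^4/2 - 2*b^2/3


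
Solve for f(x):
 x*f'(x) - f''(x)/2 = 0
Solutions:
 f(x) = C1 + C2*erfi(x)


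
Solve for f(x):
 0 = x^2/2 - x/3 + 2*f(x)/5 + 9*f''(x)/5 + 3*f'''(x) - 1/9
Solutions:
 f(x) = C1*exp(x*(-6 + 3*3^(1/3)/(5*sqrt(31) + 28)^(1/3) + 3^(2/3)*(5*sqrt(31) + 28)^(1/3))/30)*sin(3^(1/6)*x*(-(5*sqrt(31) + 28)^(1/3) + 3^(2/3)/(5*sqrt(31) + 28)^(1/3))/10) + C2*exp(x*(-6 + 3*3^(1/3)/(5*sqrt(31) + 28)^(1/3) + 3^(2/3)*(5*sqrt(31) + 28)^(1/3))/30)*cos(3^(1/6)*x*(-(5*sqrt(31) + 28)^(1/3) + 3^(2/3)/(5*sqrt(31) + 28)^(1/3))/10) + C3*exp(-x*(3*3^(1/3)/(5*sqrt(31) + 28)^(1/3) + 3 + 3^(2/3)*(5*sqrt(31) + 28)^(1/3))/15) - 5*x^2/4 + 5*x/6 + 415/36


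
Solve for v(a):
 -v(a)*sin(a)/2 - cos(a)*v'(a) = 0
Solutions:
 v(a) = C1*sqrt(cos(a))


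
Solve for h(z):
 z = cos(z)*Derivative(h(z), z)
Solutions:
 h(z) = C1 + Integral(z/cos(z), z)


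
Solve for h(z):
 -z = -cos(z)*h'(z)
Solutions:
 h(z) = C1 + Integral(z/cos(z), z)


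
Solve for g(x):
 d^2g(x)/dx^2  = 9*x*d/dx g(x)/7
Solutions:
 g(x) = C1 + C2*erfi(3*sqrt(14)*x/14)


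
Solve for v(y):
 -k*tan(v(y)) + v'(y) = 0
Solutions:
 v(y) = pi - asin(C1*exp(k*y))
 v(y) = asin(C1*exp(k*y))


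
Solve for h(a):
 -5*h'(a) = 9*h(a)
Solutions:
 h(a) = C1*exp(-9*a/5)


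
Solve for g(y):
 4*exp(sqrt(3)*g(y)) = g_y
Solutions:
 g(y) = sqrt(3)*(2*log(-1/(C1 + 4*y)) - log(3))/6


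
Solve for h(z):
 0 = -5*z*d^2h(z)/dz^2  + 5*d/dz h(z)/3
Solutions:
 h(z) = C1 + C2*z^(4/3)


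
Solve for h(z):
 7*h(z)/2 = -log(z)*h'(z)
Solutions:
 h(z) = C1*exp(-7*li(z)/2)


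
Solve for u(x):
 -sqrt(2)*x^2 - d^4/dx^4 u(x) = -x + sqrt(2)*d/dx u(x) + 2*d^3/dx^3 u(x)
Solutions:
 u(x) = C1 + C2*exp(x*(-4 + 4/(8 + 27*sqrt(2)/2 + sqrt(-256 + (16 + 27*sqrt(2))^2)/2)^(1/3) + (8 + 27*sqrt(2)/2 + sqrt(-256 + (16 + 27*sqrt(2))^2)/2)^(1/3))/6)*sin(sqrt(3)*x*(-(8 + 27*sqrt(2)/2 + sqrt(-256 + (16 + 27*sqrt(2))^2)/2)^(1/3) + 4/(8 + 27*sqrt(2)/2 + sqrt(-256 + (16 + 27*sqrt(2))^2)/2)^(1/3))/6) + C3*exp(x*(-4 + 4/(8 + 27*sqrt(2)/2 + sqrt(-256 + (16 + 27*sqrt(2))^2)/2)^(1/3) + (8 + 27*sqrt(2)/2 + sqrt(-256 + (16 + 27*sqrt(2))^2)/2)^(1/3))/6)*cos(sqrt(3)*x*(-(8 + 27*sqrt(2)/2 + sqrt(-256 + (16 + 27*sqrt(2))^2)/2)^(1/3) + 4/(8 + 27*sqrt(2)/2 + sqrt(-256 + (16 + 27*sqrt(2))^2)/2)^(1/3))/6) + C4*exp(-x*(4/(8 + 27*sqrt(2)/2 + sqrt(-256 + (16 + 27*sqrt(2))^2)/2)^(1/3) + 2 + (8 + 27*sqrt(2)/2 + sqrt(-256 + (16 + 27*sqrt(2))^2)/2)^(1/3))/3) - x^3/3 + sqrt(2)*x^2/4 + 2*sqrt(2)*x


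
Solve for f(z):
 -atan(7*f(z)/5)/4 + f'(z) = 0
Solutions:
 Integral(1/atan(7*_y/5), (_y, f(z))) = C1 + z/4


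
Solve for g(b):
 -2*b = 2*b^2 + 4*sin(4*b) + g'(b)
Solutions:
 g(b) = C1 - 2*b^3/3 - b^2 + cos(4*b)


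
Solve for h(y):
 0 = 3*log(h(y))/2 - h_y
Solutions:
 li(h(y)) = C1 + 3*y/2


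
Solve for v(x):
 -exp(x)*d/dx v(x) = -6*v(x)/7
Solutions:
 v(x) = C1*exp(-6*exp(-x)/7)


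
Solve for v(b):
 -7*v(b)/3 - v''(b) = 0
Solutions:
 v(b) = C1*sin(sqrt(21)*b/3) + C2*cos(sqrt(21)*b/3)


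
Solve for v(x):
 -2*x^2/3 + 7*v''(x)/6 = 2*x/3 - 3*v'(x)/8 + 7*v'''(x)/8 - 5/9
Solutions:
 v(x) = C1 + C2*exp(x*(14 - sqrt(385))/21) + C3*exp(x*(14 + sqrt(385))/21) + 16*x^3/27 - 376*x^2/81 + 26024*x/729


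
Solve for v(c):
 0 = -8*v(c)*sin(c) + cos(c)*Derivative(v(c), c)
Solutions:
 v(c) = C1/cos(c)^8


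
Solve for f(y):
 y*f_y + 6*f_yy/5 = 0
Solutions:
 f(y) = C1 + C2*erf(sqrt(15)*y/6)


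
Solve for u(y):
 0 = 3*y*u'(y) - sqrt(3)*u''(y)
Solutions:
 u(y) = C1 + C2*erfi(sqrt(2)*3^(1/4)*y/2)


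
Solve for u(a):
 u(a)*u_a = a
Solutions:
 u(a) = -sqrt(C1 + a^2)
 u(a) = sqrt(C1 + a^2)


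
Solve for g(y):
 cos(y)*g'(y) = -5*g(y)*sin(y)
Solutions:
 g(y) = C1*cos(y)^5


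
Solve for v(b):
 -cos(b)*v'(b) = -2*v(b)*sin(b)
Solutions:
 v(b) = C1/cos(b)^2


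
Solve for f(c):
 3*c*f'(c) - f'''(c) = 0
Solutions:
 f(c) = C1 + Integral(C2*airyai(3^(1/3)*c) + C3*airybi(3^(1/3)*c), c)


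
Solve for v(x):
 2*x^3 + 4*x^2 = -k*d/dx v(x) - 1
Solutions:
 v(x) = C1 - x^4/(2*k) - 4*x^3/(3*k) - x/k


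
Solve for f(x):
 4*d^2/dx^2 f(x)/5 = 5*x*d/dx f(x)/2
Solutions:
 f(x) = C1 + C2*erfi(5*x/4)


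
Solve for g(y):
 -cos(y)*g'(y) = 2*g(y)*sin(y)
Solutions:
 g(y) = C1*cos(y)^2


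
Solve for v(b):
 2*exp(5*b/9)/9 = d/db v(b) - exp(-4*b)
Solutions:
 v(b) = C1 + 2*exp(5*b/9)/5 - exp(-4*b)/4


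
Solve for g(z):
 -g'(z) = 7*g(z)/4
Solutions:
 g(z) = C1*exp(-7*z/4)


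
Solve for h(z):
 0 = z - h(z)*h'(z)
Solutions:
 h(z) = -sqrt(C1 + z^2)
 h(z) = sqrt(C1 + z^2)


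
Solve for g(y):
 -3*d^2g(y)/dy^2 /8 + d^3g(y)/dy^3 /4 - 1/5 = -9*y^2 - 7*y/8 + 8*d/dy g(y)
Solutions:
 g(y) = C1 + C2*exp(y*(3 - sqrt(521))/4) + C3*exp(y*(3 + sqrt(521))/4) + 3*y^3/8 + y^2/512 + 3697*y/81920


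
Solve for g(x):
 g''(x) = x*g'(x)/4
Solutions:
 g(x) = C1 + C2*erfi(sqrt(2)*x/4)


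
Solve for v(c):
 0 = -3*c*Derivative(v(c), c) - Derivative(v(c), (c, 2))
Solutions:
 v(c) = C1 + C2*erf(sqrt(6)*c/2)


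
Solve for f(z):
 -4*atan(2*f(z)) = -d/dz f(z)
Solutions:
 Integral(1/atan(2*_y), (_y, f(z))) = C1 + 4*z


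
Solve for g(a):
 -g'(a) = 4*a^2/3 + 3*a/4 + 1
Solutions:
 g(a) = C1 - 4*a^3/9 - 3*a^2/8 - a


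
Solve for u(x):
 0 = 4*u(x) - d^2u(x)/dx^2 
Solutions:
 u(x) = C1*exp(-2*x) + C2*exp(2*x)


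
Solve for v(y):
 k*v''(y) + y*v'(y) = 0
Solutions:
 v(y) = C1 + C2*sqrt(k)*erf(sqrt(2)*y*sqrt(1/k)/2)


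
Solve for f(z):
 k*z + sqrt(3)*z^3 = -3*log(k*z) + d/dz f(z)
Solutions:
 f(z) = C1 + k*z^2/2 + sqrt(3)*z^4/4 + 3*z*log(k*z) - 3*z


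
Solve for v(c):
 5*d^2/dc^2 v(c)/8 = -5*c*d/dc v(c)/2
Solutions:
 v(c) = C1 + C2*erf(sqrt(2)*c)


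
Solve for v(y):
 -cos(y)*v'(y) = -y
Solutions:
 v(y) = C1 + Integral(y/cos(y), y)


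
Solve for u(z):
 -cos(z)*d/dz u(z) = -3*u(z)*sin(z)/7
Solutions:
 u(z) = C1/cos(z)^(3/7)


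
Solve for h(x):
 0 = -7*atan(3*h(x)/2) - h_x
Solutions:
 Integral(1/atan(3*_y/2), (_y, h(x))) = C1 - 7*x


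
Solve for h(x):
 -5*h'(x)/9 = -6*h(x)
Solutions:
 h(x) = C1*exp(54*x/5)


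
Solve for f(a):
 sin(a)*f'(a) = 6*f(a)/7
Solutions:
 f(a) = C1*(cos(a) - 1)^(3/7)/(cos(a) + 1)^(3/7)


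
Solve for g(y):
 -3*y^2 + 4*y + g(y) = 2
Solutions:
 g(y) = 3*y^2 - 4*y + 2


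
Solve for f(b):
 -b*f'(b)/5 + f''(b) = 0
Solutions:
 f(b) = C1 + C2*erfi(sqrt(10)*b/10)


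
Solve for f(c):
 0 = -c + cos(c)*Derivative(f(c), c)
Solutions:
 f(c) = C1 + Integral(c/cos(c), c)


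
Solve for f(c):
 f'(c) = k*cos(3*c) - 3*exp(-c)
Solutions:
 f(c) = C1 + k*sin(3*c)/3 + 3*exp(-c)


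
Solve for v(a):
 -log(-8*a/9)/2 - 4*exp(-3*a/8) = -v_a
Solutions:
 v(a) = C1 + a*log(-a)/2 + a*(-log(3) - 1/2 + 3*log(2)/2) - 32*exp(-3*a/8)/3


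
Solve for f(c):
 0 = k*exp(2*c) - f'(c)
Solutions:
 f(c) = C1 + k*exp(2*c)/2


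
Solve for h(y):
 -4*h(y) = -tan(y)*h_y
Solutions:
 h(y) = C1*sin(y)^4


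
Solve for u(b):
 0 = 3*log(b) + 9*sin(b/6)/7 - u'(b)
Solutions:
 u(b) = C1 + 3*b*log(b) - 3*b - 54*cos(b/6)/7


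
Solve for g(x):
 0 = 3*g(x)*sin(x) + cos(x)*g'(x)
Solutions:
 g(x) = C1*cos(x)^3


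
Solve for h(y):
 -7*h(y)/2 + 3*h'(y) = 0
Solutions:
 h(y) = C1*exp(7*y/6)


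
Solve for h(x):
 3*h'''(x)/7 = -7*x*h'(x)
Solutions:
 h(x) = C1 + Integral(C2*airyai(-21^(2/3)*x/3) + C3*airybi(-21^(2/3)*x/3), x)


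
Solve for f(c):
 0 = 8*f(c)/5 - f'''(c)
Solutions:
 f(c) = C3*exp(2*5^(2/3)*c/5) + (C1*sin(sqrt(3)*5^(2/3)*c/5) + C2*cos(sqrt(3)*5^(2/3)*c/5))*exp(-5^(2/3)*c/5)


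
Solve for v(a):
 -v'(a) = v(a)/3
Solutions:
 v(a) = C1*exp(-a/3)


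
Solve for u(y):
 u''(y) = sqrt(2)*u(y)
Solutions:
 u(y) = C1*exp(-2^(1/4)*y) + C2*exp(2^(1/4)*y)


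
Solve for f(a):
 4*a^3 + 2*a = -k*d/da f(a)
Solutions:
 f(a) = C1 - a^4/k - a^2/k


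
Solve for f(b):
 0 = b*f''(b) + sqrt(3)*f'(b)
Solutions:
 f(b) = C1 + C2*b^(1 - sqrt(3))


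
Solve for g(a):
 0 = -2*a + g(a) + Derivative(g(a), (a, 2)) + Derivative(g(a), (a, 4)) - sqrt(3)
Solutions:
 g(a) = 2*a + (C1*sin(sqrt(3)*a/2) + C2*cos(sqrt(3)*a/2))*exp(-a/2) + (C3*sin(sqrt(3)*a/2) + C4*cos(sqrt(3)*a/2))*exp(a/2) + sqrt(3)


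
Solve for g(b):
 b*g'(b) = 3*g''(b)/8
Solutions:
 g(b) = C1 + C2*erfi(2*sqrt(3)*b/3)


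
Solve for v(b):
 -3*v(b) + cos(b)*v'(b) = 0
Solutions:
 v(b) = C1*(sin(b) + 1)^(3/2)/(sin(b) - 1)^(3/2)


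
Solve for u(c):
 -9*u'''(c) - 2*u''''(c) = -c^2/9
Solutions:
 u(c) = C1 + C2*c + C3*c^2 + C4*exp(-9*c/2) + c^5/4860 - c^4/4374 + 4*c^3/19683


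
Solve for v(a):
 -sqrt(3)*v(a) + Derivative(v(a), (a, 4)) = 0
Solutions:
 v(a) = C1*exp(-3^(1/8)*a) + C2*exp(3^(1/8)*a) + C3*sin(3^(1/8)*a) + C4*cos(3^(1/8)*a)


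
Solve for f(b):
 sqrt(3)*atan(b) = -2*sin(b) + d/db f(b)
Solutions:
 f(b) = C1 + sqrt(3)*(b*atan(b) - log(b^2 + 1)/2) - 2*cos(b)


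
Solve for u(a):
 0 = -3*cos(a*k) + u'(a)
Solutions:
 u(a) = C1 + 3*sin(a*k)/k


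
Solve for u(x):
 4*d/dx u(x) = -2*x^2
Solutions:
 u(x) = C1 - x^3/6


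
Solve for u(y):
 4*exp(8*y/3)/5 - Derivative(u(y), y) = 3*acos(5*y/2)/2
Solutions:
 u(y) = C1 - 3*y*acos(5*y/2)/2 + 3*sqrt(4 - 25*y^2)/10 + 3*exp(8*y/3)/10


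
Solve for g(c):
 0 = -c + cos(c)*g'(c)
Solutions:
 g(c) = C1 + Integral(c/cos(c), c)


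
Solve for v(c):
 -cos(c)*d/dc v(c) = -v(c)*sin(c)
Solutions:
 v(c) = C1/cos(c)


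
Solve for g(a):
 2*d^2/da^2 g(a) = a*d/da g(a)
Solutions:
 g(a) = C1 + C2*erfi(a/2)


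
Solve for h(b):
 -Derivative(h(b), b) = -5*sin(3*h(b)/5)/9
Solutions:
 -5*b/9 + 5*log(cos(3*h(b)/5) - 1)/6 - 5*log(cos(3*h(b)/5) + 1)/6 = C1


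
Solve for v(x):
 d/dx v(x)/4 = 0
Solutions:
 v(x) = C1


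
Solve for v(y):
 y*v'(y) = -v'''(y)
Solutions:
 v(y) = C1 + Integral(C2*airyai(-y) + C3*airybi(-y), y)


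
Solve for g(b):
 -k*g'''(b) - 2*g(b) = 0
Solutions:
 g(b) = C1*exp(2^(1/3)*b*(-1/k)^(1/3)) + C2*exp(2^(1/3)*b*(-1/k)^(1/3)*(-1 + sqrt(3)*I)/2) + C3*exp(-2^(1/3)*b*(-1/k)^(1/3)*(1 + sqrt(3)*I)/2)


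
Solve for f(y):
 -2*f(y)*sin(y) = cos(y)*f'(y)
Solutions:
 f(y) = C1*cos(y)^2


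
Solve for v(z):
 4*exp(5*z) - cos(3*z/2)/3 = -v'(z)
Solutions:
 v(z) = C1 - 4*exp(5*z)/5 + 2*sin(3*z/2)/9


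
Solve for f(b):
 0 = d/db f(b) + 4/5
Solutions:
 f(b) = C1 - 4*b/5


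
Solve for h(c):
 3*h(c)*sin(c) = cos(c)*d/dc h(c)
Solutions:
 h(c) = C1/cos(c)^3


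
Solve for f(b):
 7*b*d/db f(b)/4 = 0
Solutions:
 f(b) = C1


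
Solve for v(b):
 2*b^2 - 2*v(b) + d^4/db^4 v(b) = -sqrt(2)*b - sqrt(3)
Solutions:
 v(b) = C1*exp(-2^(1/4)*b) + C2*exp(2^(1/4)*b) + C3*sin(2^(1/4)*b) + C4*cos(2^(1/4)*b) + b^2 + sqrt(2)*b/2 + sqrt(3)/2


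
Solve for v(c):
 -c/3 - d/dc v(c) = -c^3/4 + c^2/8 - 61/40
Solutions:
 v(c) = C1 + c^4/16 - c^3/24 - c^2/6 + 61*c/40


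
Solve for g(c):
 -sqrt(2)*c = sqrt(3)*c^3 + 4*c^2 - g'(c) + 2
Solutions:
 g(c) = C1 + sqrt(3)*c^4/4 + 4*c^3/3 + sqrt(2)*c^2/2 + 2*c


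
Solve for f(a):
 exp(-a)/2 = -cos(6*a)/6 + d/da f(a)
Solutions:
 f(a) = C1 + sin(6*a)/36 - exp(-a)/2


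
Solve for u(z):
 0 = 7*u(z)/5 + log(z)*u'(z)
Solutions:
 u(z) = C1*exp(-7*li(z)/5)


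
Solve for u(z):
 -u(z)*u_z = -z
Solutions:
 u(z) = -sqrt(C1 + z^2)
 u(z) = sqrt(C1 + z^2)


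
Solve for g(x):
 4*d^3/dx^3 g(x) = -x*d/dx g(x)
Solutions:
 g(x) = C1 + Integral(C2*airyai(-2^(1/3)*x/2) + C3*airybi(-2^(1/3)*x/2), x)


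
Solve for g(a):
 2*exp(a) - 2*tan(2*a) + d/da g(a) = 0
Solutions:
 g(a) = C1 - 2*exp(a) - log(cos(2*a))


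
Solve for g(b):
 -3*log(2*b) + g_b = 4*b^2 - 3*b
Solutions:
 g(b) = C1 + 4*b^3/3 - 3*b^2/2 + 3*b*log(b) - 3*b + 3*b*log(2)


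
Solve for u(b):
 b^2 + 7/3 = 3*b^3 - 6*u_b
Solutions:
 u(b) = C1 + b^4/8 - b^3/18 - 7*b/18


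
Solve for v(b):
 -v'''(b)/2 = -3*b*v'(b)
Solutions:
 v(b) = C1 + Integral(C2*airyai(6^(1/3)*b) + C3*airybi(6^(1/3)*b), b)


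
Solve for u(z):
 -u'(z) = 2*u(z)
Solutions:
 u(z) = C1*exp(-2*z)


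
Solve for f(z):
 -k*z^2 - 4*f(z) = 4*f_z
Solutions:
 f(z) = C1*exp(-z) - k*z^2/4 + k*z/2 - k/2


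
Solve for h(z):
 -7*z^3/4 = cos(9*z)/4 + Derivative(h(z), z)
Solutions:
 h(z) = C1 - 7*z^4/16 - sin(9*z)/36


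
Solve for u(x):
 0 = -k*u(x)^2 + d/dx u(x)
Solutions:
 u(x) = -1/(C1 + k*x)


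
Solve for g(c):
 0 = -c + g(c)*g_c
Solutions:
 g(c) = -sqrt(C1 + c^2)
 g(c) = sqrt(C1 + c^2)


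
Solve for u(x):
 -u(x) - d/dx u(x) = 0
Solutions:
 u(x) = C1*exp(-x)


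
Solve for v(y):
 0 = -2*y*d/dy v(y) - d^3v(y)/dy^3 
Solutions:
 v(y) = C1 + Integral(C2*airyai(-2^(1/3)*y) + C3*airybi(-2^(1/3)*y), y)


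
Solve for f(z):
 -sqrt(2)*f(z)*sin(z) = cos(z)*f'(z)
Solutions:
 f(z) = C1*cos(z)^(sqrt(2))


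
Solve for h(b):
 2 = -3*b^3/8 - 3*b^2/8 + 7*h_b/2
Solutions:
 h(b) = C1 + 3*b^4/112 + b^3/28 + 4*b/7


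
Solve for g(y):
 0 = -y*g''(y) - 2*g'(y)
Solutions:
 g(y) = C1 + C2/y


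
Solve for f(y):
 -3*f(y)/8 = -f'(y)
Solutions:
 f(y) = C1*exp(3*y/8)


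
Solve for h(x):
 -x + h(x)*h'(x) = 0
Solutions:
 h(x) = -sqrt(C1 + x^2)
 h(x) = sqrt(C1 + x^2)


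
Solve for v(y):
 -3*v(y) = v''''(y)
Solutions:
 v(y) = (C1*sin(sqrt(2)*3^(1/4)*y/2) + C2*cos(sqrt(2)*3^(1/4)*y/2))*exp(-sqrt(2)*3^(1/4)*y/2) + (C3*sin(sqrt(2)*3^(1/4)*y/2) + C4*cos(sqrt(2)*3^(1/4)*y/2))*exp(sqrt(2)*3^(1/4)*y/2)


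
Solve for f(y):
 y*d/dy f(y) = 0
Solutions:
 f(y) = C1


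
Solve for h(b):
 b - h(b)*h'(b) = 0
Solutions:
 h(b) = -sqrt(C1 + b^2)
 h(b) = sqrt(C1 + b^2)


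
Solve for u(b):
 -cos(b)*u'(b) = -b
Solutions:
 u(b) = C1 + Integral(b/cos(b), b)


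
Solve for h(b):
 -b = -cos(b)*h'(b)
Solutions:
 h(b) = C1 + Integral(b/cos(b), b)


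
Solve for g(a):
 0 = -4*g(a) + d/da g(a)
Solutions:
 g(a) = C1*exp(4*a)


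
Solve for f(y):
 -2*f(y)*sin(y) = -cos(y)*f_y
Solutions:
 f(y) = C1/cos(y)^2


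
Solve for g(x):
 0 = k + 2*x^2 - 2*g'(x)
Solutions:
 g(x) = C1 + k*x/2 + x^3/3


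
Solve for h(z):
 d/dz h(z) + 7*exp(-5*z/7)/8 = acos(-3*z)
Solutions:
 h(z) = C1 + z*acos(-3*z) + sqrt(1 - 9*z^2)/3 + 49*exp(-5*z/7)/40


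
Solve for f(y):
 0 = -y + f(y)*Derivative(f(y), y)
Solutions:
 f(y) = -sqrt(C1 + y^2)
 f(y) = sqrt(C1 + y^2)


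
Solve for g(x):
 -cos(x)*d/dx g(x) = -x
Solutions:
 g(x) = C1 + Integral(x/cos(x), x)


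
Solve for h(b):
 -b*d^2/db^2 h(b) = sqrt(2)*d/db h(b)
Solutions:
 h(b) = C1 + C2*b^(1 - sqrt(2))


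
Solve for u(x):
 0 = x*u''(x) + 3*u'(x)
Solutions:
 u(x) = C1 + C2/x^2


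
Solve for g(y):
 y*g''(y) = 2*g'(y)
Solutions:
 g(y) = C1 + C2*y^3


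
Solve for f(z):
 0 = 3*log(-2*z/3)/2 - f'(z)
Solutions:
 f(z) = C1 + 3*z*log(-z)/2 + 3*z*(-log(3) - 1 + log(2))/2


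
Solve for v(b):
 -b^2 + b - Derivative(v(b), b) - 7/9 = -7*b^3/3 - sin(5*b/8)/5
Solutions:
 v(b) = C1 + 7*b^4/12 - b^3/3 + b^2/2 - 7*b/9 - 8*cos(5*b/8)/25


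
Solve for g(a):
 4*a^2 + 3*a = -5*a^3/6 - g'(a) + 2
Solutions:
 g(a) = C1 - 5*a^4/24 - 4*a^3/3 - 3*a^2/2 + 2*a


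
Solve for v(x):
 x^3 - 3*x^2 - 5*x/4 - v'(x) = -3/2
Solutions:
 v(x) = C1 + x^4/4 - x^3 - 5*x^2/8 + 3*x/2


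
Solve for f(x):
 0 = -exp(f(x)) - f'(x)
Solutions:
 f(x) = log(1/(C1 + x))


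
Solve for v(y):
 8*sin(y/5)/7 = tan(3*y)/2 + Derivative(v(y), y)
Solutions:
 v(y) = C1 + log(cos(3*y))/6 - 40*cos(y/5)/7


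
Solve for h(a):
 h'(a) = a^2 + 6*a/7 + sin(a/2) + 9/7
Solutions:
 h(a) = C1 + a^3/3 + 3*a^2/7 + 9*a/7 - 2*cos(a/2)


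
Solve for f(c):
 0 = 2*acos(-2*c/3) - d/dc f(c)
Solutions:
 f(c) = C1 + 2*c*acos(-2*c/3) + sqrt(9 - 4*c^2)


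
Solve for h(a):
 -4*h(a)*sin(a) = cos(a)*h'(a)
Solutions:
 h(a) = C1*cos(a)^4


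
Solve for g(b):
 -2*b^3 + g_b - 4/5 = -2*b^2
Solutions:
 g(b) = C1 + b^4/2 - 2*b^3/3 + 4*b/5


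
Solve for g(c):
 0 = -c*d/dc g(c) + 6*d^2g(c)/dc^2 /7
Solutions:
 g(c) = C1 + C2*erfi(sqrt(21)*c/6)


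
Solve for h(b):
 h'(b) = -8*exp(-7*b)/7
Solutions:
 h(b) = C1 + 8*exp(-7*b)/49


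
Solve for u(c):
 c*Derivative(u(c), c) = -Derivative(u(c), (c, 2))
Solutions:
 u(c) = C1 + C2*erf(sqrt(2)*c/2)


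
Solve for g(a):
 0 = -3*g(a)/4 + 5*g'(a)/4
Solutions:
 g(a) = C1*exp(3*a/5)


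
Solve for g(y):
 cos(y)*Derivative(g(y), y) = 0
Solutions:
 g(y) = C1


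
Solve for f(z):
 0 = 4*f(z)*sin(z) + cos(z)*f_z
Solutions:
 f(z) = C1*cos(z)^4


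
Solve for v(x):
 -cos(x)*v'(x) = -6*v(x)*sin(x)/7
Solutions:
 v(x) = C1/cos(x)^(6/7)


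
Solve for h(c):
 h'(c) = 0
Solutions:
 h(c) = C1


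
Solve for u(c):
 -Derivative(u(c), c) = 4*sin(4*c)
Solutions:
 u(c) = C1 + cos(4*c)


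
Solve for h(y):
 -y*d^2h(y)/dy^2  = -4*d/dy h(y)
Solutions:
 h(y) = C1 + C2*y^5


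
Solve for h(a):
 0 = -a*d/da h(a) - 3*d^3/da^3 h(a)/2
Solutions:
 h(a) = C1 + Integral(C2*airyai(-2^(1/3)*3^(2/3)*a/3) + C3*airybi(-2^(1/3)*3^(2/3)*a/3), a)


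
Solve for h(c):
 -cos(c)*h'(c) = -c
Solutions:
 h(c) = C1 + Integral(c/cos(c), c)


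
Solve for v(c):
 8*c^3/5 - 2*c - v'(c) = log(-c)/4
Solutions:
 v(c) = C1 + 2*c^4/5 - c^2 - c*log(-c)/4 + c/4


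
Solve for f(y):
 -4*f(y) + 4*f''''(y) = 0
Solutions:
 f(y) = C1*exp(-y) + C2*exp(y) + C3*sin(y) + C4*cos(y)


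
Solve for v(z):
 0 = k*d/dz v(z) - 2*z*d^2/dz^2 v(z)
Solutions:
 v(z) = C1 + z^(re(k)/2 + 1)*(C2*sin(log(z)*Abs(im(k))/2) + C3*cos(log(z)*im(k)/2))


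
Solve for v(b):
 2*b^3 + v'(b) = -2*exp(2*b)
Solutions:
 v(b) = C1 - b^4/2 - exp(2*b)


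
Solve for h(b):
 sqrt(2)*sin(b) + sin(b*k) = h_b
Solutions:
 h(b) = C1 - sqrt(2)*cos(b) - cos(b*k)/k


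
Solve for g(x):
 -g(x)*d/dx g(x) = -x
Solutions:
 g(x) = -sqrt(C1 + x^2)
 g(x) = sqrt(C1 + x^2)


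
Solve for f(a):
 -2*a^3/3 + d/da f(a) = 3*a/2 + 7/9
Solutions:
 f(a) = C1 + a^4/6 + 3*a^2/4 + 7*a/9


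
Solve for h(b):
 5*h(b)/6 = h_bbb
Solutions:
 h(b) = C3*exp(5^(1/3)*6^(2/3)*b/6) + (C1*sin(2^(2/3)*3^(1/6)*5^(1/3)*b/4) + C2*cos(2^(2/3)*3^(1/6)*5^(1/3)*b/4))*exp(-5^(1/3)*6^(2/3)*b/12)


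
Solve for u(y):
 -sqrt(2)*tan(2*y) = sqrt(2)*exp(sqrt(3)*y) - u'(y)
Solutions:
 u(y) = C1 + sqrt(6)*exp(sqrt(3)*y)/3 - sqrt(2)*log(cos(2*y))/2


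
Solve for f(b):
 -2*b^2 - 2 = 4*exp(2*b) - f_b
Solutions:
 f(b) = C1 + 2*b^3/3 + 2*b + 2*exp(2*b)


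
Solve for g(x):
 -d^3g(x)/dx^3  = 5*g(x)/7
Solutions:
 g(x) = C3*exp(-5^(1/3)*7^(2/3)*x/7) + (C1*sin(sqrt(3)*5^(1/3)*7^(2/3)*x/14) + C2*cos(sqrt(3)*5^(1/3)*7^(2/3)*x/14))*exp(5^(1/3)*7^(2/3)*x/14)


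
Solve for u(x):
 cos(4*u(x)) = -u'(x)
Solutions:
 u(x) = -asin((C1 + exp(8*x))/(C1 - exp(8*x)))/4 + pi/4
 u(x) = asin((C1 + exp(8*x))/(C1 - exp(8*x)))/4


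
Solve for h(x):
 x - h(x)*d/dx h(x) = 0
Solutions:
 h(x) = -sqrt(C1 + x^2)
 h(x) = sqrt(C1 + x^2)


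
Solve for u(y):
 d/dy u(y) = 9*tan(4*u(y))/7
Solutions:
 u(y) = -asin(C1*exp(36*y/7))/4 + pi/4
 u(y) = asin(C1*exp(36*y/7))/4


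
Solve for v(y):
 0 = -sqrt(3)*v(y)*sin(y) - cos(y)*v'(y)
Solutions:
 v(y) = C1*cos(y)^(sqrt(3))


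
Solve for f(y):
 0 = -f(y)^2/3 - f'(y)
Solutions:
 f(y) = 3/(C1 + y)


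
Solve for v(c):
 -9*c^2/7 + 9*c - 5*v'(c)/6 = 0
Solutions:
 v(c) = C1 - 18*c^3/35 + 27*c^2/5


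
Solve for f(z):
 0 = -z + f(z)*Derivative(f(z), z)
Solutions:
 f(z) = -sqrt(C1 + z^2)
 f(z) = sqrt(C1 + z^2)


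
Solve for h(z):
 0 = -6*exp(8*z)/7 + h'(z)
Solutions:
 h(z) = C1 + 3*exp(8*z)/28


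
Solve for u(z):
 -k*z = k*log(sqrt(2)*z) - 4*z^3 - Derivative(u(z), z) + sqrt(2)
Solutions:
 u(z) = C1 + k*z^2/2 + k*z*log(z) - k*z + k*z*log(2)/2 - z^4 + sqrt(2)*z


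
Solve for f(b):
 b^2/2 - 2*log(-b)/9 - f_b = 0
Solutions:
 f(b) = C1 + b^3/6 - 2*b*log(-b)/9 + 2*b/9


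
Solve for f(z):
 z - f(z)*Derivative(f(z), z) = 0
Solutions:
 f(z) = -sqrt(C1 + z^2)
 f(z) = sqrt(C1 + z^2)


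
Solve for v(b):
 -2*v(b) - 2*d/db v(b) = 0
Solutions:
 v(b) = C1*exp(-b)


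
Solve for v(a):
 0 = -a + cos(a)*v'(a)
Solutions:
 v(a) = C1 + Integral(a/cos(a), a)


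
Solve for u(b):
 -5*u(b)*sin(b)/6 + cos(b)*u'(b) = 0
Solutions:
 u(b) = C1/cos(b)^(5/6)


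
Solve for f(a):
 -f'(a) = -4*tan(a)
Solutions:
 f(a) = C1 - 4*log(cos(a))


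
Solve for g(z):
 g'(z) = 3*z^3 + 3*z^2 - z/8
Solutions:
 g(z) = C1 + 3*z^4/4 + z^3 - z^2/16


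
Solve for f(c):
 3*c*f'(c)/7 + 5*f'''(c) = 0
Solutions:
 f(c) = C1 + Integral(C2*airyai(-3^(1/3)*35^(2/3)*c/35) + C3*airybi(-3^(1/3)*35^(2/3)*c/35), c)


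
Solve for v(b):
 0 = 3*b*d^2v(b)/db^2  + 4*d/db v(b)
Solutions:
 v(b) = C1 + C2/b^(1/3)


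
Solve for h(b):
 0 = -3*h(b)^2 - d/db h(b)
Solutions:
 h(b) = 1/(C1 + 3*b)


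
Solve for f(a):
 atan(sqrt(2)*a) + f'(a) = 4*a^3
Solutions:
 f(a) = C1 + a^4 - a*atan(sqrt(2)*a) + sqrt(2)*log(2*a^2 + 1)/4


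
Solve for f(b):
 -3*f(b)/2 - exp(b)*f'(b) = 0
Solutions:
 f(b) = C1*exp(3*exp(-b)/2)


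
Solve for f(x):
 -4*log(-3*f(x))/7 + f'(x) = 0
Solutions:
 -7*Integral(1/(log(-_y) + log(3)), (_y, f(x)))/4 = C1 - x


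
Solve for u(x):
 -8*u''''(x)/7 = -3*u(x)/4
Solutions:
 u(x) = C1*exp(-2^(3/4)*21^(1/4)*x/4) + C2*exp(2^(3/4)*21^(1/4)*x/4) + C3*sin(2^(3/4)*21^(1/4)*x/4) + C4*cos(2^(3/4)*21^(1/4)*x/4)


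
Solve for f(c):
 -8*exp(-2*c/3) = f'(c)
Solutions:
 f(c) = C1 + 12*exp(-2*c/3)


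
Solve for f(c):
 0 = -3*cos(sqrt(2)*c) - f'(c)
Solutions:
 f(c) = C1 - 3*sqrt(2)*sin(sqrt(2)*c)/2


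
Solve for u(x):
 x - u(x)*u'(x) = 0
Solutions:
 u(x) = -sqrt(C1 + x^2)
 u(x) = sqrt(C1 + x^2)


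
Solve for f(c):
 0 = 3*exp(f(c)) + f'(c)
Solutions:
 f(c) = log(1/(C1 + 3*c))


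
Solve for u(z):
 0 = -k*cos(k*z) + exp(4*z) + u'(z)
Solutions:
 u(z) = C1 - exp(4*z)/4 + sin(k*z)


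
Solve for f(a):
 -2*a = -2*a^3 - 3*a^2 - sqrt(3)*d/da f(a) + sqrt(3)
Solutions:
 f(a) = C1 - sqrt(3)*a^4/6 - sqrt(3)*a^3/3 + sqrt(3)*a^2/3 + a


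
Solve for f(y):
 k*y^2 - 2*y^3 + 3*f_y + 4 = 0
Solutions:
 f(y) = C1 - k*y^3/9 + y^4/6 - 4*y/3


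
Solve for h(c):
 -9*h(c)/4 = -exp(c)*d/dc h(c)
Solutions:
 h(c) = C1*exp(-9*exp(-c)/4)


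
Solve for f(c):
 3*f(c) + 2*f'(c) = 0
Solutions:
 f(c) = C1*exp(-3*c/2)


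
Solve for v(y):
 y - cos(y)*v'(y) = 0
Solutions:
 v(y) = C1 + Integral(y/cos(y), y)


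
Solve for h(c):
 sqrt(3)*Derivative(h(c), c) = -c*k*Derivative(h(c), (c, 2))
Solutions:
 h(c) = C1 + c^(((re(k) - sqrt(3))*re(k) + im(k)^2)/(re(k)^2 + im(k)^2))*(C2*sin(sqrt(3)*log(c)*Abs(im(k))/(re(k)^2 + im(k)^2)) + C3*cos(sqrt(3)*log(c)*im(k)/(re(k)^2 + im(k)^2)))


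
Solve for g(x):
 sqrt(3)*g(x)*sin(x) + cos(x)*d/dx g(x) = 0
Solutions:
 g(x) = C1*cos(x)^(sqrt(3))


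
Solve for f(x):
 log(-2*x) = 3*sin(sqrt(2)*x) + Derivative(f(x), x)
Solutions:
 f(x) = C1 + x*log(-x) - x + x*log(2) + 3*sqrt(2)*cos(sqrt(2)*x)/2


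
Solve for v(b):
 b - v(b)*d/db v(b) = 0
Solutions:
 v(b) = -sqrt(C1 + b^2)
 v(b) = sqrt(C1 + b^2)


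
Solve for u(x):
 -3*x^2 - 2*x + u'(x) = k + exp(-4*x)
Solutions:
 u(x) = C1 + k*x + x^3 + x^2 - exp(-4*x)/4


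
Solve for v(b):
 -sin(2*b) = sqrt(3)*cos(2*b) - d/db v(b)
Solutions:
 v(b) = C1 - cos(2*b + pi/3)


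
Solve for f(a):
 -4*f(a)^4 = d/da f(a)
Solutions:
 f(a) = (-3^(2/3) - 3*3^(1/6)*I)*(1/(C1 + 4*a))^(1/3)/6
 f(a) = (-3^(2/3) + 3*3^(1/6)*I)*(1/(C1 + 4*a))^(1/3)/6
 f(a) = (1/(C1 + 12*a))^(1/3)


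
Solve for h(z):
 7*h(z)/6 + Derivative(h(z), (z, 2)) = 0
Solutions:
 h(z) = C1*sin(sqrt(42)*z/6) + C2*cos(sqrt(42)*z/6)


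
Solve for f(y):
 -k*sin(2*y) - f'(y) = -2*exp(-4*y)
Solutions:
 f(y) = C1 + k*cos(2*y)/2 - exp(-4*y)/2


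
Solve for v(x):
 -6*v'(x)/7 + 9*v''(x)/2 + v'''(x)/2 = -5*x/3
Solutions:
 v(x) = C1 + C2*exp(x*(-63 + sqrt(4305))/14) + C3*exp(-x*(63 + sqrt(4305))/14) + 35*x^2/36 + 245*x/24


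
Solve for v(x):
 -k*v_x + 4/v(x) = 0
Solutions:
 v(x) = -sqrt(C1 + 8*x/k)
 v(x) = sqrt(C1 + 8*x/k)


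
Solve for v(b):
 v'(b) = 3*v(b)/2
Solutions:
 v(b) = C1*exp(3*b/2)


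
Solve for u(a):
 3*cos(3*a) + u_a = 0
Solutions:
 u(a) = C1 - sin(3*a)


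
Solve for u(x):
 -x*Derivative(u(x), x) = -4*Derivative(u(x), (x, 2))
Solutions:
 u(x) = C1 + C2*erfi(sqrt(2)*x/4)


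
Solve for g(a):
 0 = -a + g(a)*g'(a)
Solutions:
 g(a) = -sqrt(C1 + a^2)
 g(a) = sqrt(C1 + a^2)


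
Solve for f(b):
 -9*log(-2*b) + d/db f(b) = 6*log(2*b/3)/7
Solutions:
 f(b) = C1 + 69*b*log(b)/7 + b*(-69/7 - 6*log(3)/7 + 69*log(2)/7 + 9*I*pi)


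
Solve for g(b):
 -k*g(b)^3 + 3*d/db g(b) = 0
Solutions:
 g(b) = -sqrt(6)*sqrt(-1/(C1 + b*k))/2
 g(b) = sqrt(6)*sqrt(-1/(C1 + b*k))/2


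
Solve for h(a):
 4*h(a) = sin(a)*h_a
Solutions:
 h(a) = C1*(cos(a)^2 - 2*cos(a) + 1)/(cos(a)^2 + 2*cos(a) + 1)


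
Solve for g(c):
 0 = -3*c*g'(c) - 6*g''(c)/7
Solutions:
 g(c) = C1 + C2*erf(sqrt(7)*c/2)


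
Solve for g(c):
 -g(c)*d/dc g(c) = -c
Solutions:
 g(c) = -sqrt(C1 + c^2)
 g(c) = sqrt(C1 + c^2)


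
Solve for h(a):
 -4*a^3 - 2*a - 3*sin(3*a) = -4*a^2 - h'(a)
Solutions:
 h(a) = C1 + a^4 - 4*a^3/3 + a^2 - cos(3*a)


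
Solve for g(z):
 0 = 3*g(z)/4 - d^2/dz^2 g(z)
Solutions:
 g(z) = C1*exp(-sqrt(3)*z/2) + C2*exp(sqrt(3)*z/2)


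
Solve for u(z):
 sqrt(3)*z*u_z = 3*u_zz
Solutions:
 u(z) = C1 + C2*erfi(sqrt(2)*3^(3/4)*z/6)


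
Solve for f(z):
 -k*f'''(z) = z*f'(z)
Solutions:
 f(z) = C1 + Integral(C2*airyai(z*(-1/k)^(1/3)) + C3*airybi(z*(-1/k)^(1/3)), z)


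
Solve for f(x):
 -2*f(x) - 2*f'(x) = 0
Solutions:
 f(x) = C1*exp(-x)


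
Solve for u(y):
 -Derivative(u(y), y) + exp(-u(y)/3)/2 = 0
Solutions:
 u(y) = 3*log(C1 + y/6)


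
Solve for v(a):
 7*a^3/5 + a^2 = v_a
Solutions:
 v(a) = C1 + 7*a^4/20 + a^3/3


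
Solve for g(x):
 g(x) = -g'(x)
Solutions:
 g(x) = C1*exp(-x)


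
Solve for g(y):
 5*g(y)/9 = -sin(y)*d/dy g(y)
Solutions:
 g(y) = C1*(cos(y) + 1)^(5/18)/(cos(y) - 1)^(5/18)


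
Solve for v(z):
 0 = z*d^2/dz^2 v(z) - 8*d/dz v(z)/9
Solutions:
 v(z) = C1 + C2*z^(17/9)


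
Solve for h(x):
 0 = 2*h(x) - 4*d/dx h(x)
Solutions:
 h(x) = C1*exp(x/2)


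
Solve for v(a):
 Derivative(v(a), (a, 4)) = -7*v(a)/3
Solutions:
 v(a) = (C1*sin(sqrt(2)*3^(3/4)*7^(1/4)*a/6) + C2*cos(sqrt(2)*3^(3/4)*7^(1/4)*a/6))*exp(-sqrt(2)*3^(3/4)*7^(1/4)*a/6) + (C3*sin(sqrt(2)*3^(3/4)*7^(1/4)*a/6) + C4*cos(sqrt(2)*3^(3/4)*7^(1/4)*a/6))*exp(sqrt(2)*3^(3/4)*7^(1/4)*a/6)


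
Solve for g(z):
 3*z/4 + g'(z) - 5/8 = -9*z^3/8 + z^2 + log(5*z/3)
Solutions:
 g(z) = C1 - 9*z^4/32 + z^3/3 - 3*z^2/8 + z*log(z) - 3*z/8 + z*log(5/3)


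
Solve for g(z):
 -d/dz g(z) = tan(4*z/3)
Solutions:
 g(z) = C1 + 3*log(cos(4*z/3))/4


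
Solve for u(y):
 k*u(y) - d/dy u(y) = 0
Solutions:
 u(y) = C1*exp(k*y)


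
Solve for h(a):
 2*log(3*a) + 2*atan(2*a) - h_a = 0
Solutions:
 h(a) = C1 + 2*a*log(a) + 2*a*atan(2*a) - 2*a + 2*a*log(3) - log(4*a^2 + 1)/2


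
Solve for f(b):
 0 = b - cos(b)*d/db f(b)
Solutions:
 f(b) = C1 + Integral(b/cos(b), b)


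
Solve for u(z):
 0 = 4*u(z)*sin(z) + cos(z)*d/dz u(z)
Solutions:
 u(z) = C1*cos(z)^4


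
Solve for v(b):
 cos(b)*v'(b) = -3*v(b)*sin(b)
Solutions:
 v(b) = C1*cos(b)^3


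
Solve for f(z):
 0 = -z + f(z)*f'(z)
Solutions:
 f(z) = -sqrt(C1 + z^2)
 f(z) = sqrt(C1 + z^2)


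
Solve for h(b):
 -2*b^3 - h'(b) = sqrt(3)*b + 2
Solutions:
 h(b) = C1 - b^4/2 - sqrt(3)*b^2/2 - 2*b


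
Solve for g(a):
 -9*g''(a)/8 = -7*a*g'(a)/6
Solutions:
 g(a) = C1 + C2*erfi(sqrt(42)*a/9)


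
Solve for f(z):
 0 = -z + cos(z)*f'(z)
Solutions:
 f(z) = C1 + Integral(z/cos(z), z)


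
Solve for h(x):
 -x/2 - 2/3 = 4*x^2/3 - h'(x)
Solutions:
 h(x) = C1 + 4*x^3/9 + x^2/4 + 2*x/3


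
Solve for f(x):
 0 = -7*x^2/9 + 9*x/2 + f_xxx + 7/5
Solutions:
 f(x) = C1 + C2*x + C3*x^2 + 7*x^5/540 - 3*x^4/16 - 7*x^3/30


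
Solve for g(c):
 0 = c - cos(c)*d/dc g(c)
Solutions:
 g(c) = C1 + Integral(c/cos(c), c)


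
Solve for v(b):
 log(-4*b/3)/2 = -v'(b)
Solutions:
 v(b) = C1 - b*log(-b)/2 + b*(-log(2) + 1/2 + log(3)/2)


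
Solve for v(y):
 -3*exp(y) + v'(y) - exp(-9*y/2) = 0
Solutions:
 v(y) = C1 + 3*exp(y) - 2*exp(-9*y/2)/9


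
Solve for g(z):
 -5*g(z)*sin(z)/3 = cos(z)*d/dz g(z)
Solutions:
 g(z) = C1*cos(z)^(5/3)


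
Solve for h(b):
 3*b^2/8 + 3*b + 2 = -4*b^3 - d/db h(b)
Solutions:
 h(b) = C1 - b^4 - b^3/8 - 3*b^2/2 - 2*b


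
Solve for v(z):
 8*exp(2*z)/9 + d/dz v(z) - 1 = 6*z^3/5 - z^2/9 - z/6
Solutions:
 v(z) = C1 + 3*z^4/10 - z^3/27 - z^2/12 + z - 4*exp(2*z)/9


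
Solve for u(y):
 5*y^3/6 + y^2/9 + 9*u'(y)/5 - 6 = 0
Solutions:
 u(y) = C1 - 25*y^4/216 - 5*y^3/243 + 10*y/3


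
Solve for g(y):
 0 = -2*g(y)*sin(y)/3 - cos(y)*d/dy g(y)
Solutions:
 g(y) = C1*cos(y)^(2/3)
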